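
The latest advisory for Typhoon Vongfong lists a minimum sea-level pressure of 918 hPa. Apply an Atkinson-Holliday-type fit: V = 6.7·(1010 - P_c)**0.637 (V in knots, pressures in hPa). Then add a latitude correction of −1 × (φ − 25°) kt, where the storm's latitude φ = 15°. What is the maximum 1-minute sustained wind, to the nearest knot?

ΔP = 1010 − 918 = 92 hPa.
92^0.637 ≈ 17.821.
V ≈ 6.7 × 17.821 ≈ 119.4 kt.
Latitude correction: −1 × (15 − 25) = 10 kt.
Corrected V ≈ 129.4 kt → 129 kt.

129 kt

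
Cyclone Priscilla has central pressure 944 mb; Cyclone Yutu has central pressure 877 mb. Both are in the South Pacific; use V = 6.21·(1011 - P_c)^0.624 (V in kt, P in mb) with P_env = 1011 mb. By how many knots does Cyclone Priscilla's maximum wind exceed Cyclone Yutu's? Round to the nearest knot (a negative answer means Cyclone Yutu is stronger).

-46 kt

Cyclone Priscilla: ΔP = 67; V ≈ 6.21 × 67^0.624 ≈ 85.62 kt.
Cyclone Yutu: ΔP = 134; V ≈ 6.21 × 134^0.624 ≈ 131.95 kt.
Difference ≈ 85.62 − 131.95 = -46.33 → -46 kt.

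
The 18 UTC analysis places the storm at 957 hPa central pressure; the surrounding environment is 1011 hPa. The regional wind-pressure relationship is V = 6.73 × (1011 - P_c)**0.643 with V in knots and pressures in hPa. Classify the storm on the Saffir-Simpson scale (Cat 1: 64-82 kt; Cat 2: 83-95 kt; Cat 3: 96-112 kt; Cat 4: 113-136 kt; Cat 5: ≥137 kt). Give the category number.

2

ΔP = 1011 − 957 = 54 hPa.
V ≈ 6.73 × 54^0.643 = 6.73 × 13.00 ≈ 87 kt.
87 kt falls in the Category 2 band.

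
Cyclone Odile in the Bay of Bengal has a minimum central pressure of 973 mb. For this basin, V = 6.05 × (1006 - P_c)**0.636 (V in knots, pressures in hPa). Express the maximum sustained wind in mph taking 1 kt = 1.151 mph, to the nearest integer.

64 mph

ΔP = 1006 − 973 = 33 mb.
V ≈ 6.05 × 33^0.636 = 6.05 × 9.242 ≈ 55.915 kt.
55.915 × 1.151 ≈ 64.36 mph → 64 mph.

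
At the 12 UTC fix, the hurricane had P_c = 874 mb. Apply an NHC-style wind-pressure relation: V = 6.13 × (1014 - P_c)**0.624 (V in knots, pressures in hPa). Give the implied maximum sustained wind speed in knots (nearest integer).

ΔP = 1014 − 874 = 140 mb.
140^0.624 ≈ 21.837.
V ≈ 6.13 × 21.837 ≈ 133.9 kt.

134 kt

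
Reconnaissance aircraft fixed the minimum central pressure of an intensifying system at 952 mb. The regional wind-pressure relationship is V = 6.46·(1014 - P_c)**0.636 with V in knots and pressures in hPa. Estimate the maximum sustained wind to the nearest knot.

89 kt

ΔP = 1014 − 952 = 62 mb.
62^0.636 ≈ 13.803.
V ≈ 6.46 × 13.803 ≈ 89.2 kt.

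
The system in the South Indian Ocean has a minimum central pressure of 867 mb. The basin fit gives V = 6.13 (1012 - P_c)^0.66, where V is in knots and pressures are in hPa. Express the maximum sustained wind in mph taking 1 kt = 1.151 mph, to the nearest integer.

ΔP = 1012 − 867 = 145 mb.
V ≈ 6.13 × 145^0.66 = 6.13 × 26.699 ≈ 163.668 kt.
163.668 × 1.151 ≈ 188.38 mph → 188 mph.

188 mph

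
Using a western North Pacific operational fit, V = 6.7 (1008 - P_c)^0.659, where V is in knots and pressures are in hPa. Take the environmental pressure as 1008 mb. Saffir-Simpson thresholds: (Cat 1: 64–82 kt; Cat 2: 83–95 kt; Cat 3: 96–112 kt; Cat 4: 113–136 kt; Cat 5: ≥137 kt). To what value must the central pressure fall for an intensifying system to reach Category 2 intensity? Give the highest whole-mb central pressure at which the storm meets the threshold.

Category 2 begins at V = 83 kt.
Required ΔP = (83/6.7)^(1/0.659) = 12.388^1.517 ≈ 45.56 mb.
P_c ≤ 1008 − 45.56 = 962.44, so the highest integer P_c is 962 mb.

962 mb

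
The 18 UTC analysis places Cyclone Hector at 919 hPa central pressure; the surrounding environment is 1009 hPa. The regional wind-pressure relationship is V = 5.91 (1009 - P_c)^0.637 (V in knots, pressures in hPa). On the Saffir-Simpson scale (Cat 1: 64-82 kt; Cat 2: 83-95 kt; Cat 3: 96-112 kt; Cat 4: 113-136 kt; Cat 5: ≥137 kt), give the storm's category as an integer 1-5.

ΔP = 1009 − 919 = 90 hPa.
V ≈ 5.91 × 90^0.637 = 5.91 × 17.57 ≈ 104 kt.
104 kt falls in the Category 3 band.

3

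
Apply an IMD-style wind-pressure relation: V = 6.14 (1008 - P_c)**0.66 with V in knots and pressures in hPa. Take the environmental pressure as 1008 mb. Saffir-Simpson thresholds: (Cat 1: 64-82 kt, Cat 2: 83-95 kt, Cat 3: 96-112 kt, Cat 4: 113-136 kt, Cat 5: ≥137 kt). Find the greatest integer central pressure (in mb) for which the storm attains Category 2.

956 mb

Category 2 begins at V = 83 kt.
Required ΔP = (83/6.14)^(1/0.66) = 13.518^1.515 ≈ 51.70 mb.
P_c ≤ 1008 − 51.70 = 956.30, so the highest integer P_c is 956 mb.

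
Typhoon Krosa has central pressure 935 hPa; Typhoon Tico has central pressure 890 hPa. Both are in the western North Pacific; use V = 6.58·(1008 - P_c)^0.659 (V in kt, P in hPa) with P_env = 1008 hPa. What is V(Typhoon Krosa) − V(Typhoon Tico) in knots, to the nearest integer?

Typhoon Krosa: ΔP = 73; V ≈ 6.58 × 73^0.659 ≈ 111.21 kt.
Typhoon Tico: ΔP = 118; V ≈ 6.58 × 118^0.659 ≈ 152.61 kt.
Difference ≈ 111.21 − 152.61 = -41.40 → -41 kt.

-41 kt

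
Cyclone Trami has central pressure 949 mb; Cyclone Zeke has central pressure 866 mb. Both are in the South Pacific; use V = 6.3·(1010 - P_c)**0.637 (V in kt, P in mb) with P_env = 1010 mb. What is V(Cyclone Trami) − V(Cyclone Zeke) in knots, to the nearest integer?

Cyclone Trami: ΔP = 61; V ≈ 6.3 × 61^0.637 ≈ 86.42 kt.
Cyclone Zeke: ΔP = 144; V ≈ 6.3 × 144^0.637 ≈ 149.35 kt.
Difference ≈ 86.42 − 149.35 = -62.93 → -63 kt.

-63 kt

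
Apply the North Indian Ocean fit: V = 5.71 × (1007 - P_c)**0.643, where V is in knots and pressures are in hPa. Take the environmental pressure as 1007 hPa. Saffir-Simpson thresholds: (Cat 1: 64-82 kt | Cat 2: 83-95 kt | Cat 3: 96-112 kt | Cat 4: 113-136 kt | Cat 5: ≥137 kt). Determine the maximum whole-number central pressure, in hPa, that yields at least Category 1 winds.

964 hPa

Category 1 begins at V = 64 kt.
Required ΔP = (64/5.71)^(1/0.643) = 11.208^1.555 ≈ 42.88 hPa.
P_c ≤ 1007 − 42.88 = 964.12, so the highest integer P_c is 964 hPa.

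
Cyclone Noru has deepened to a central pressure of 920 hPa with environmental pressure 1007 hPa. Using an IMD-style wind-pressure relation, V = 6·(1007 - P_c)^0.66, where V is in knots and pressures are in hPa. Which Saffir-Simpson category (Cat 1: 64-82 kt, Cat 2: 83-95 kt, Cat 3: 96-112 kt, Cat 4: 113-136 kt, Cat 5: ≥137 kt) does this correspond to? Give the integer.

ΔP = 1007 − 920 = 87 hPa.
V ≈ 6 × 87^0.66 = 6 × 19.06 ≈ 114 kt.
114 kt falls in the Category 4 band.

4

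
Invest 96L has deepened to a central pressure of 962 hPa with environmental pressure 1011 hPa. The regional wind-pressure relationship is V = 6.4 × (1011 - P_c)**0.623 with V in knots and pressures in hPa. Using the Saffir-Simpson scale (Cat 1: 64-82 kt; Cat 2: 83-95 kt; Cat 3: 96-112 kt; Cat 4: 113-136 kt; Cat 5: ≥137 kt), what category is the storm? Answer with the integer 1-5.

1

ΔP = 1011 − 962 = 49 hPa.
V ≈ 6.4 × 49^0.623 = 6.4 × 11.30 ≈ 72 kt.
72 kt falls in the Category 1 band.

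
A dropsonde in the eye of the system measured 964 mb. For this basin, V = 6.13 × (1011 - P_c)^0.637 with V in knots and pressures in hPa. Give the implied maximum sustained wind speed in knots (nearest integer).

ΔP = 1011 − 964 = 47 mb.
47^0.637 ≈ 11.618.
V ≈ 6.13 × 11.618 ≈ 71.2 kt.

71 kt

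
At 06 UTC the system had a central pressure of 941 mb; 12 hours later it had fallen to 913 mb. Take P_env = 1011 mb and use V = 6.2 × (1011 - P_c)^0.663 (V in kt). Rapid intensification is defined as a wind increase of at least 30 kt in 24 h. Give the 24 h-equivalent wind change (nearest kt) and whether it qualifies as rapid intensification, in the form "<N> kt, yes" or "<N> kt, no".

52 kt, yes

V₁: ΔP = 70, V ≈ 6.2 × 70^0.663 ≈ 103.68 kt.
V₂: ΔP = 98, V ≈ 6.2 × 98^0.663 ≈ 129.59 kt.
ΔV over 12 h = 25.91 kt → 24 h equivalent = 25.91 × 24/12 ≈ 51.82 kt.
52 kt ≥ 30 kt ⇒ rapid intensification.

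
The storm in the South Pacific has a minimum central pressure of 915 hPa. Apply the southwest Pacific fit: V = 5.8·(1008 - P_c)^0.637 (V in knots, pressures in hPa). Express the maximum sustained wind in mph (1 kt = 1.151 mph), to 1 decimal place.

119.8 mph

ΔP = 1008 − 915 = 93 hPa.
V ≈ 5.8 × 93^0.637 = 5.8 × 17.944 ≈ 104.076 kt.
104.076 × 1.151 ≈ 119.79 mph → 119.8 mph.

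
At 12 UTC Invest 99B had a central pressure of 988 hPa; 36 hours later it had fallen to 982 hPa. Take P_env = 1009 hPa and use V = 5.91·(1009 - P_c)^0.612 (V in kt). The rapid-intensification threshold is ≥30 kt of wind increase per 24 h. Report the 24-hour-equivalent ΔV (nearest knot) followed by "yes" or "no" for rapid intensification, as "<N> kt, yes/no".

V₁: ΔP = 21, V ≈ 5.91 × 21^0.612 ≈ 38.09 kt.
V₂: ΔP = 27, V ≈ 5.91 × 27^0.612 ≈ 44.42 kt.
ΔV over 36 h = 6.33 kt → 24 h equivalent = 6.33 × 24/36 ≈ 4.22 kt.
4 kt < 30 kt ⇒ not rapid intensification.

4 kt, no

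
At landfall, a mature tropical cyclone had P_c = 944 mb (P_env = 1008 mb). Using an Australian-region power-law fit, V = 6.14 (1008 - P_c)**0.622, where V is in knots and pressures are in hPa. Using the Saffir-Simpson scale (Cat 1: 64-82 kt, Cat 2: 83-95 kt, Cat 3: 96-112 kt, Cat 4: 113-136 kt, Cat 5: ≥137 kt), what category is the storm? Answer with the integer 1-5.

ΔP = 1008 − 944 = 64 mb.
V ≈ 6.14 × 64^0.622 = 6.14 × 13.29 ≈ 82 kt.
82 kt falls in the Category 1 band.

1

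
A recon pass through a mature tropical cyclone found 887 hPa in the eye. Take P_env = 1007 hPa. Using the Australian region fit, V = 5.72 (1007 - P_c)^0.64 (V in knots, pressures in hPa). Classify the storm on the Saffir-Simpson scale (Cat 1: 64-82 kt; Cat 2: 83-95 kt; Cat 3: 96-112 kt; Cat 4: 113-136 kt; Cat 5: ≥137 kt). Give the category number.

ΔP = 1007 − 887 = 120 hPa.
V ≈ 5.72 × 120^0.64 = 5.72 × 21.41 ≈ 122 kt.
122 kt falls in the Category 4 band.

4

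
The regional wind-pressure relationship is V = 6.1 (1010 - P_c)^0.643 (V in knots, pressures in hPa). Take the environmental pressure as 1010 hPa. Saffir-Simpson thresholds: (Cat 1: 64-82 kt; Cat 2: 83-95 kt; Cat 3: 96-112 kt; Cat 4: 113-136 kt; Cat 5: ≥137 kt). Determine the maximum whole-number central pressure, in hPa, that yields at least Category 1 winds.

971 hPa

Category 1 begins at V = 64 kt.
Required ΔP = (64/6.1)^(1/0.643) = 10.492^1.555 ≈ 38.69 hPa.
P_c ≤ 1010 − 38.69 = 971.31, so the highest integer P_c is 971 hPa.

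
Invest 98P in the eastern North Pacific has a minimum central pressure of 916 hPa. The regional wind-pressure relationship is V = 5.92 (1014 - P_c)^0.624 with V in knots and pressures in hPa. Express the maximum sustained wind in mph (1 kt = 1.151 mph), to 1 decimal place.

119.1 mph

ΔP = 1014 − 916 = 98 hPa.
V ≈ 5.92 × 98^0.624 = 5.92 × 17.479 ≈ 103.478 kt.
103.478 × 1.151 ≈ 119.10 mph → 119.1 mph.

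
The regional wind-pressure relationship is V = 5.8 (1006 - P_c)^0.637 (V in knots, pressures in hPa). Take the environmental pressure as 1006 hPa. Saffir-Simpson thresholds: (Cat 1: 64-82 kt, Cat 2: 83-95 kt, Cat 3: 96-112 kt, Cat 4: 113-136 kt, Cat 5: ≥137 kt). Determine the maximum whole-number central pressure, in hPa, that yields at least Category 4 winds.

900 hPa

Category 4 begins at V = 113 kt.
Required ΔP = (113/5.8)^(1/0.637) = 19.483^1.570 ≈ 105.82 hPa.
P_c ≤ 1006 − 105.82 = 900.18, so the highest integer P_c is 900 hPa.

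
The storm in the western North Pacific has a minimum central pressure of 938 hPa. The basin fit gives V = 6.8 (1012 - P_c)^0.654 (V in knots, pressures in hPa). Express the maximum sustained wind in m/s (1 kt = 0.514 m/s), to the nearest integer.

58 m/s

ΔP = 1012 − 938 = 74 hPa.
V ≈ 6.8 × 74^0.654 = 6.8 × 16.691 ≈ 113.498 kt.
113.498 × 0.514 ≈ 58.34 m/s → 58 m/s.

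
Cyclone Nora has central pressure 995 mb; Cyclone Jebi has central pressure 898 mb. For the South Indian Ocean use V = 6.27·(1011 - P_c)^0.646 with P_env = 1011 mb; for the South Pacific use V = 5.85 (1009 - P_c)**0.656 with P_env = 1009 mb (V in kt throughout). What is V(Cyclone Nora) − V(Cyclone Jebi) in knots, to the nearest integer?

-91 kt

Cyclone Nora: ΔP = 16; V ≈ 6.27 × 16^0.646 ≈ 37.59 kt.
Cyclone Jebi: ΔP = 111; V ≈ 5.85 × 111^0.656 ≈ 128.50 kt.
Difference ≈ 37.59 − 128.50 = -90.91 → -91 kt.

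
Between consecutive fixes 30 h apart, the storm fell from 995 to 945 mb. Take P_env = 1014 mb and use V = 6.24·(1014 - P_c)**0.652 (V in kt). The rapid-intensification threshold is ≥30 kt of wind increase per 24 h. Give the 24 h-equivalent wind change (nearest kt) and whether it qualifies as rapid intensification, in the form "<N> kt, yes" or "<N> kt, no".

V₁: ΔP = 19, V ≈ 6.24 × 19^0.652 ≈ 42.55 kt.
V₂: ΔP = 69, V ≈ 6.24 × 69^0.652 ≈ 98.65 kt.
ΔV over 30 h = 56.10 kt → 24 h equivalent = 56.10 × 24/30 ≈ 44.88 kt.
45 kt ≥ 30 kt ⇒ rapid intensification.

45 kt, yes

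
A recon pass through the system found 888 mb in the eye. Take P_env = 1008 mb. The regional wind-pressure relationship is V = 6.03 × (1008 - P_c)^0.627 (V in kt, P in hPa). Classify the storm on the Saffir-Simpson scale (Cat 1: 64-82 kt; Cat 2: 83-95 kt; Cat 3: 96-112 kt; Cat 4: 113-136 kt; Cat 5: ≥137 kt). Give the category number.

ΔP = 1008 − 888 = 120 mb.
V ≈ 6.03 × 120^0.627 = 6.03 × 20.12 ≈ 121 kt.
121 kt falls in the Category 4 band.

4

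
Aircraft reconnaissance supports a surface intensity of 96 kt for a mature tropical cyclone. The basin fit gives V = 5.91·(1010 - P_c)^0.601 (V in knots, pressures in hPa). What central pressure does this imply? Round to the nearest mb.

ΔP = (V / 5.91)^(1/0.601) = (96/5.91)^1.664.
96/5.91 = 16.244; 16.244^1.664 ≈ 103.38 mb.
P_c = 1010 − 103.38 = 906.62 ≈ 907 mb.

907 mb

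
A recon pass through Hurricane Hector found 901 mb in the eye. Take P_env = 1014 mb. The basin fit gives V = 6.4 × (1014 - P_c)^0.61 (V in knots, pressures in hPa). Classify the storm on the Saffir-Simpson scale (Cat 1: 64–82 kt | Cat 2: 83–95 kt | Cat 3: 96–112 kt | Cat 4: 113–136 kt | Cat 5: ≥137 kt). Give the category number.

4

ΔP = 1014 − 901 = 113 mb.
V ≈ 6.4 × 113^0.61 = 6.4 × 17.88 ≈ 114 kt.
114 kt falls in the Category 4 band.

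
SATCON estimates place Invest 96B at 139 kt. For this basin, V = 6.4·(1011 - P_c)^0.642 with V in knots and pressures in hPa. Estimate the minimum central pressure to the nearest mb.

890 mb

ΔP = (V / 6.4)^(1/0.642) = (139/6.4)^1.558.
139/6.4 = 21.719; 21.719^1.558 ≈ 120.86 mb.
P_c = 1011 − 120.86 = 890.14 ≈ 890 mb.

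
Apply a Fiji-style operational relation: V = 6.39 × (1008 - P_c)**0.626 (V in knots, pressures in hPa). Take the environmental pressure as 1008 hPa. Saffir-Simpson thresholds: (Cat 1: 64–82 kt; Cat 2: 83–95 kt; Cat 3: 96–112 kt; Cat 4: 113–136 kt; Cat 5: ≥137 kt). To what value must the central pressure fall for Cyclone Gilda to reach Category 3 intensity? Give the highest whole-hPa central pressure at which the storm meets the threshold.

932 hPa

Category 3 begins at V = 96 kt.
Required ΔP = (96/6.39)^(1/0.626) = 15.023^1.597 ≈ 75.83 hPa.
P_c ≤ 1008 − 75.83 = 932.17, so the highest integer P_c is 932 hPa.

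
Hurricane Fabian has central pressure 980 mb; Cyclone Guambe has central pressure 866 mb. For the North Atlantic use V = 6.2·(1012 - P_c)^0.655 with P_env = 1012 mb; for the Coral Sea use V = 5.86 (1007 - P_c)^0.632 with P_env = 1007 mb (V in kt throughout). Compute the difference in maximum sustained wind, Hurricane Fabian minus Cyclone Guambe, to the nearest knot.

Hurricane Fabian: ΔP = 32; V ≈ 6.2 × 32^0.655 ≈ 60.02 kt.
Cyclone Guambe: ΔP = 141; V ≈ 5.86 × 141^0.632 ≈ 133.72 kt.
Difference ≈ 60.02 − 133.72 = -73.70 → -74 kt.

-74 kt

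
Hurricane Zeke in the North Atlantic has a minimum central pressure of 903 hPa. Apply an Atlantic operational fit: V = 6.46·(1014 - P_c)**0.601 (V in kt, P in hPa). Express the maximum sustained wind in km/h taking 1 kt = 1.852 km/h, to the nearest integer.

ΔP = 1014 − 903 = 111 hPa.
V ≈ 6.46 × 111^0.601 = 6.46 × 16.953 ≈ 109.515 kt.
109.515 × 1.852 ≈ 202.82 km/h → 203 km/h.

203 km/h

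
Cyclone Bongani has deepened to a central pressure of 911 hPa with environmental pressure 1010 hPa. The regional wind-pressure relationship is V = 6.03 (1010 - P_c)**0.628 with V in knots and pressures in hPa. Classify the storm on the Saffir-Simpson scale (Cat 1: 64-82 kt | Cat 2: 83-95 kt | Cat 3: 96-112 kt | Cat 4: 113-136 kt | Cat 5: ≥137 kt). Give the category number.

ΔP = 1010 − 911 = 99 hPa.
V ≈ 6.03 × 99^0.628 = 6.03 × 17.92 ≈ 108 kt.
108 kt falls in the Category 3 band.

3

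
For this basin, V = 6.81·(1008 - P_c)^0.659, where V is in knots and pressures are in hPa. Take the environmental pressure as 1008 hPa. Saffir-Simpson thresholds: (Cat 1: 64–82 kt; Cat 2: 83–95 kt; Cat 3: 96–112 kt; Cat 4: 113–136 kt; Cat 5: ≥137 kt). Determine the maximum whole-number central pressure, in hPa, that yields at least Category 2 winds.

963 hPa

Category 2 begins at V = 83 kt.
Required ΔP = (83/6.81)^(1/0.659) = 12.188^1.517 ≈ 44.45 hPa.
P_c ≤ 1008 − 44.45 = 963.55, so the highest integer P_c is 963 hPa.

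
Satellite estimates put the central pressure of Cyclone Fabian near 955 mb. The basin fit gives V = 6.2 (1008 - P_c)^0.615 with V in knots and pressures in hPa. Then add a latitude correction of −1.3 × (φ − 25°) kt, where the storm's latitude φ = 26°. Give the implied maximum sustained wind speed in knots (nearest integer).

ΔP = 1008 − 955 = 53 mb.
53^0.615 ≈ 11.493.
V ≈ 6.2 × 11.493 ≈ 71.3 kt.
Latitude correction: −1.3 × (26 − 25) = -1.3 kt.
Corrected V ≈ 70 kt → 70 kt.

70 kt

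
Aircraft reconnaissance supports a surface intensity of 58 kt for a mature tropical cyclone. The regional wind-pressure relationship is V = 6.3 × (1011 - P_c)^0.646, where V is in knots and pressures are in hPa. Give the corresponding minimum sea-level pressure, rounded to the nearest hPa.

980 hPa

ΔP = (V / 6.3)^(1/0.646) = (58/6.3)^1.548.
58/6.3 = 9.206; 9.206^1.548 ≈ 31.07 hPa.
P_c = 1011 − 31.07 = 979.93 ≈ 980 hPa.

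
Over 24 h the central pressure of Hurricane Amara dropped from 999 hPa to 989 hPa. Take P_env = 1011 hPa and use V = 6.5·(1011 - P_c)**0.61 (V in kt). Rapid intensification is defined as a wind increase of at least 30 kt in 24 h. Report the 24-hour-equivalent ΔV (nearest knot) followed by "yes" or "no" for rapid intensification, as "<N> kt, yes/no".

13 kt, no

V₁: ΔP = 12, V ≈ 6.5 × 12^0.61 ≈ 29.59 kt.
V₂: ΔP = 22, V ≈ 6.5 × 22^0.61 ≈ 42.83 kt.
ΔV over 24 h = 13.24 kt → 24 h equivalent = 13.24 × 24/24 ≈ 13.24 kt.
13 kt < 30 kt ⇒ not rapid intensification.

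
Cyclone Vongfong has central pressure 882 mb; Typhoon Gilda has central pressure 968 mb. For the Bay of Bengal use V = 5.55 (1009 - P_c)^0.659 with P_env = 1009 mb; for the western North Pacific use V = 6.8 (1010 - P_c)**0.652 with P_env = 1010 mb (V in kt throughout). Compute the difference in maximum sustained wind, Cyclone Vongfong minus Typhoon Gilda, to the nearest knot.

Cyclone Vongfong: ΔP = 127; V ≈ 5.55 × 127^0.659 ≈ 135.11 kt.
Typhoon Gilda: ΔP = 42; V ≈ 6.8 × 42^0.652 ≈ 77.78 kt.
Difference ≈ 135.11 − 77.78 = 57.33 → 57 kt.

57 kt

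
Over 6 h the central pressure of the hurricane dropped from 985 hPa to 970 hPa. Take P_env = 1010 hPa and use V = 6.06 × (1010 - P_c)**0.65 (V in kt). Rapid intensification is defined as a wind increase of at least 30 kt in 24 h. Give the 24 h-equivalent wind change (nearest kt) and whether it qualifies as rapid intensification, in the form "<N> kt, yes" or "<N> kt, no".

70 kt, yes

V₁: ΔP = 25, V ≈ 6.06 × 25^0.65 ≈ 49.11 kt.
V₂: ΔP = 40, V ≈ 6.06 × 40^0.65 ≈ 66.65 kt.
ΔV over 6 h = 17.54 kt → 24 h equivalent = 17.54 × 24/6 ≈ 70.16 kt.
70 kt ≥ 30 kt ⇒ rapid intensification.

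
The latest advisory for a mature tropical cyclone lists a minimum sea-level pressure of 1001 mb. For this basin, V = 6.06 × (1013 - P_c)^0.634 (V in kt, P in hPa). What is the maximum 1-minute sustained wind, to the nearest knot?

29 kt

ΔP = 1013 − 1001 = 12 mb.
12^0.634 ≈ 4.833.
V ≈ 6.06 × 4.833 ≈ 29.3 kt.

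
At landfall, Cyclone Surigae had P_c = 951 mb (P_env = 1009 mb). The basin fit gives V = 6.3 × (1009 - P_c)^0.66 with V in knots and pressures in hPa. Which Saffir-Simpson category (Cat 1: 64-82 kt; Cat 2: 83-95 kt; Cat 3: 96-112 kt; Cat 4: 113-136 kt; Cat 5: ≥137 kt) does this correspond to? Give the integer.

2

ΔP = 1009 − 951 = 58 mb.
V ≈ 6.3 × 58^0.66 = 6.3 × 14.58 ≈ 92 kt.
92 kt falls in the Category 2 band.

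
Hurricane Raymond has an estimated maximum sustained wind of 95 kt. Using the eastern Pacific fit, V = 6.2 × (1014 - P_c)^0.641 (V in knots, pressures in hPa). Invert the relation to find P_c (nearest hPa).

943 hPa

ΔP = (V / 6.2)^(1/0.641) = (95/6.2)^1.560.
95/6.2 = 15.323; 15.323^1.560 ≈ 70.66 hPa.
P_c = 1014 − 70.66 = 943.34 ≈ 943 hPa.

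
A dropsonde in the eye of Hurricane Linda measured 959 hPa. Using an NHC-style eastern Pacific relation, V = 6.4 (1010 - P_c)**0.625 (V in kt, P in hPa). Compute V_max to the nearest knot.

ΔP = 1010 − 959 = 51 hPa.
51^0.625 ≈ 11.674.
V ≈ 6.4 × 11.674 ≈ 74.7 kt.

75 kt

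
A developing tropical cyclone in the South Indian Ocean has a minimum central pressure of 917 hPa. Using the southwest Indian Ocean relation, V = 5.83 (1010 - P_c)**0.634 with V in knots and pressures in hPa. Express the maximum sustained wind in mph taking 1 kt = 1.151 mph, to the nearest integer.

ΔP = 1010 − 917 = 93 hPa.
V ≈ 5.83 × 93^0.634 = 5.83 × 17.702 ≈ 103.202 kt.
103.202 × 1.151 ≈ 118.79 mph → 119 mph.

119 mph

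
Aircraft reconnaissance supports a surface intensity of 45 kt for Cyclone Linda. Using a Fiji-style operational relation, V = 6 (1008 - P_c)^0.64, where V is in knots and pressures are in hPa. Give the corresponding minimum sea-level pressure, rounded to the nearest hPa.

ΔP = (V / 6)^(1/0.64) = (45/6)^1.562.
45/6 = 7.500; 7.500^1.562 ≈ 23.30 hPa.
P_c = 1008 − 23.30 = 984.70 ≈ 985 hPa.

985 hPa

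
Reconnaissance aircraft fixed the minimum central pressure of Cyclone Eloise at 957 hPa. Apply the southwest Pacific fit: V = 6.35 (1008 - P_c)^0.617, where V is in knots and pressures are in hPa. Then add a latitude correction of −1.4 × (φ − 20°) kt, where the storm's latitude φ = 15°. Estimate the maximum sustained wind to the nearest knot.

ΔP = 1008 − 957 = 51 hPa.
51^0.617 ≈ 11.313.
V ≈ 6.35 × 11.313 ≈ 71.8 kt.
Latitude correction: −1.4 × (15 − 20) = 7 kt.
Corrected V ≈ 78.8 kt → 79 kt.

79 kt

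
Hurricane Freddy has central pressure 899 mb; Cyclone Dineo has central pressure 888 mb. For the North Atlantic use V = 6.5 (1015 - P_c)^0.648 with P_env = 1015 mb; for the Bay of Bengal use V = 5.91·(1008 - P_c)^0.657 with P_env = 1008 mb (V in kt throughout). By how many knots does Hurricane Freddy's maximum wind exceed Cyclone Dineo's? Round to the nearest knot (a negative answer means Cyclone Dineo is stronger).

4 kt

Hurricane Freddy: ΔP = 116; V ≈ 6.5 × 116^0.648 ≈ 141.48 kt.
Cyclone Dineo: ΔP = 120; V ≈ 5.91 × 120^0.657 ≈ 137.28 kt.
Difference ≈ 141.48 − 137.28 = 4.20 → 4 kt.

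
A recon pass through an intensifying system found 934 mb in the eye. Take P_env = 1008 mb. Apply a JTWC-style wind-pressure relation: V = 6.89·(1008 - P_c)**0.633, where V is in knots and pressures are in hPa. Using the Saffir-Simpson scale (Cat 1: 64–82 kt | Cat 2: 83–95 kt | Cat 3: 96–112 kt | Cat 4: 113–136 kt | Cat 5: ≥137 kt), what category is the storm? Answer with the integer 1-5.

3

ΔP = 1008 − 934 = 74 mb.
V ≈ 6.89 × 74^0.633 = 6.89 × 15.25 ≈ 105 kt.
105 kt falls in the Category 3 band.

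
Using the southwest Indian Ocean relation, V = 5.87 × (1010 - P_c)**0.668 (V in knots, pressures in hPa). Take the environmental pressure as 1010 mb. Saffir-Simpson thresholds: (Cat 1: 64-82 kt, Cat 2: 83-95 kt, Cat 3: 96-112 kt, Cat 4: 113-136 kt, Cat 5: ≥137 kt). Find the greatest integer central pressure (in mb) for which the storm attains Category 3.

Category 3 begins at V = 96 kt.
Required ΔP = (96/5.87)^(1/0.668) = 16.354^1.497 ≈ 65.59 mb.
P_c ≤ 1010 − 65.59 = 944.41, so the highest integer P_c is 944 mb.

944 mb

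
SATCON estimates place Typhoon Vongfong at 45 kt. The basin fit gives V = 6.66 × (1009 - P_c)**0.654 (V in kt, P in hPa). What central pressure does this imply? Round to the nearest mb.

990 mb

ΔP = (V / 6.66)^(1/0.654) = (45/6.66)^1.529.
45/6.66 = 6.757; 6.757^1.529 ≈ 18.57 mb.
P_c = 1009 − 18.57 = 990.43 ≈ 990 mb.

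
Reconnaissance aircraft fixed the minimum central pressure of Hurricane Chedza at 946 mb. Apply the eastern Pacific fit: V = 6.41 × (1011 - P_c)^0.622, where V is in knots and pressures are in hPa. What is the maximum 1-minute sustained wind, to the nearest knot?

86 kt

ΔP = 1011 − 946 = 65 mb.
65^0.622 ≈ 13.416.
V ≈ 6.41 × 13.416 ≈ 86.0 kt.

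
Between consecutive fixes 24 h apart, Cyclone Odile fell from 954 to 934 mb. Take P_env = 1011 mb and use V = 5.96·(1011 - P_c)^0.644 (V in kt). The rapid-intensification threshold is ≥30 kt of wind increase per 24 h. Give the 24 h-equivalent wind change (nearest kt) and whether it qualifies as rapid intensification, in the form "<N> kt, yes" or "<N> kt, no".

V₁: ΔP = 57, V ≈ 5.96 × 57^0.644 ≈ 80.54 kt.
V₂: ΔP = 77, V ≈ 5.96 × 77^0.644 ≈ 97.76 kt.
ΔV over 24 h = 17.22 kt → 24 h equivalent = 17.22 × 24/24 ≈ 17.22 kt.
17 kt < 30 kt ⇒ not rapid intensification.

17 kt, no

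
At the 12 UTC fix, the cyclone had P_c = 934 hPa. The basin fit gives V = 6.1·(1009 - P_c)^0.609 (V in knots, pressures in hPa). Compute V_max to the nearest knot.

ΔP = 1009 − 934 = 75 hPa.
75^0.609 ≈ 13.865.
V ≈ 6.1 × 13.865 ≈ 84.6 kt.

85 kt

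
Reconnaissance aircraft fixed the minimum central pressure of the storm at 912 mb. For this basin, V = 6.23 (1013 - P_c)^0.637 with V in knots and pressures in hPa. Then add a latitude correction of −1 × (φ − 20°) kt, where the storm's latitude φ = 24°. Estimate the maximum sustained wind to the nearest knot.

ΔP = 1013 − 912 = 101 mb.
101^0.637 ≈ 18.913.
V ≈ 6.23 × 18.913 ≈ 117.8 kt.
Latitude correction: −1 × (24 − 20) = -4 kt.
Corrected V ≈ 113.8 kt → 114 kt.

114 kt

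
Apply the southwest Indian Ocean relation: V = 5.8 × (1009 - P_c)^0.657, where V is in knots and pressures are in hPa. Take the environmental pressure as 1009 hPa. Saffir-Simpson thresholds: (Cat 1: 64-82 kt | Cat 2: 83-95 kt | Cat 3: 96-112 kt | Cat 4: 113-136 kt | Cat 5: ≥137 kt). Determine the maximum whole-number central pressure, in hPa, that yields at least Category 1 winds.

970 hPa

Category 1 begins at V = 64 kt.
Required ΔP = (64/5.8)^(1/0.657) = 11.034^1.522 ≈ 38.65 hPa.
P_c ≤ 1009 − 38.65 = 970.35, so the highest integer P_c is 970 hPa.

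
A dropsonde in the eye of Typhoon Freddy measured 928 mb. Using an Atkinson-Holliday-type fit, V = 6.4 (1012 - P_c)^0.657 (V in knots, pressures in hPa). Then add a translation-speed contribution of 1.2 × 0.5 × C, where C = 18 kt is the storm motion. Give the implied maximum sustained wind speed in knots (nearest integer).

128 kt

ΔP = 1012 − 928 = 84 mb.
84^0.657 ≈ 18.376.
V ≈ 6.4 × 18.376 ≈ 117.6 kt.
Translation term: 1.2 × 0.5 × 18 = 10.8 kt.
Corrected V ≈ 128.4 kt → 128 kt.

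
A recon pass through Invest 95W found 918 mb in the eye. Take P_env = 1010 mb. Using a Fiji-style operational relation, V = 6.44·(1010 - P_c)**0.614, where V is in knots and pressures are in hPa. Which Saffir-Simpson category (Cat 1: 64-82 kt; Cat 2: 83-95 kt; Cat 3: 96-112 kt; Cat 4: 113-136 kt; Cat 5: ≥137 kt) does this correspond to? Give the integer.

ΔP = 1010 − 918 = 92 mb.
V ≈ 6.44 × 92^0.614 = 6.44 × 16.06 ≈ 103 kt.
103 kt falls in the Category 3 band.

3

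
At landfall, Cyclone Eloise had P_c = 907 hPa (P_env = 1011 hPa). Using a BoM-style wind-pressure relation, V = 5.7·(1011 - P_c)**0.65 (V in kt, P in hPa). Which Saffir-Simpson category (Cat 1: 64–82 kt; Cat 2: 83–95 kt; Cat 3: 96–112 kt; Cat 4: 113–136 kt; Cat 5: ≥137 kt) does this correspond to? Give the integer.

ΔP = 1011 − 907 = 104 hPa.
V ≈ 5.7 × 104^0.65 = 5.7 × 20.47 ≈ 117 kt.
117 kt falls in the Category 4 band.

4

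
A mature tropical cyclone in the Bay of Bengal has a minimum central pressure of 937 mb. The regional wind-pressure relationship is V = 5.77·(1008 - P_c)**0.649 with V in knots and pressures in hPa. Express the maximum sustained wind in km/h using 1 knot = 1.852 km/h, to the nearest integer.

170 km/h

ΔP = 1008 − 937 = 71 mb.
V ≈ 5.77 × 71^0.649 = 5.77 × 15.903 ≈ 91.758 kt.
91.758 × 1.852 ≈ 169.94 km/h → 170 km/h.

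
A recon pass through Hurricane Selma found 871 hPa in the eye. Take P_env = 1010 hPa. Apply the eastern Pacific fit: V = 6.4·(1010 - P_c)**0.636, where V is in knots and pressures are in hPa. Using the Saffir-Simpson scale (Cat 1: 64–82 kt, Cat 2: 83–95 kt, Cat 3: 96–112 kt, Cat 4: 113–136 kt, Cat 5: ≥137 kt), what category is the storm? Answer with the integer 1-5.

ΔP = 1010 − 871 = 139 hPa.
V ≈ 6.4 × 139^0.636 = 6.4 × 23.07 ≈ 148 kt.
148 kt falls in the Category 5 band.

5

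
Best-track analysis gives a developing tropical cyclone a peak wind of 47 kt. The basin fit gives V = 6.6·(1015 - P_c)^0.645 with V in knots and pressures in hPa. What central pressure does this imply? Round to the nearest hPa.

ΔP = (V / 6.6)^(1/0.645) = (47/6.6)^1.550.
47/6.6 = 7.121; 7.121^1.550 ≈ 20.98 hPa.
P_c = 1015 − 20.98 = 994.02 ≈ 994 hPa.

994 hPa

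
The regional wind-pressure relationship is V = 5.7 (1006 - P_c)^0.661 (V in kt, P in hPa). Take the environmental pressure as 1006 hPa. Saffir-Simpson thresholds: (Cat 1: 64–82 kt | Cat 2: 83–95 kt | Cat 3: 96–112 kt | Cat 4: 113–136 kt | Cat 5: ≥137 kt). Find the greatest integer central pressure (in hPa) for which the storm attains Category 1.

Category 1 begins at V = 64 kt.
Required ΔP = (64/5.7)^(1/0.661) = 11.228^1.513 ≈ 38.81 hPa.
P_c ≤ 1006 − 38.81 = 967.19, so the highest integer P_c is 967 hPa.

967 hPa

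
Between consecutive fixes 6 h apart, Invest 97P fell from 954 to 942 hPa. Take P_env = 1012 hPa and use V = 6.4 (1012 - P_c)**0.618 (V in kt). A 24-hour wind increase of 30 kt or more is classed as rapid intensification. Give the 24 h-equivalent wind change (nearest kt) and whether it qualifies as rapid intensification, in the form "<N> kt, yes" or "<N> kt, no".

V₁: ΔP = 58, V ≈ 6.4 × 58^0.618 ≈ 78.70 kt.
V₂: ΔP = 70, V ≈ 6.4 × 70^0.618 ≈ 88.40 kt.
ΔV over 6 h = 9.70 kt → 24 h equivalent = 9.70 × 24/6 ≈ 38.80 kt.
39 kt ≥ 30 kt ⇒ rapid intensification.

39 kt, yes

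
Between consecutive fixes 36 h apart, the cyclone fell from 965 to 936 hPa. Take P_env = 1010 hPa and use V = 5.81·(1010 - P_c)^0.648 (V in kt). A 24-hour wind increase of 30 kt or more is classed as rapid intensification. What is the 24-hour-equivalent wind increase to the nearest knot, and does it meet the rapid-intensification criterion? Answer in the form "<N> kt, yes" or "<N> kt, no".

V₁: ΔP = 45, V ≈ 5.81 × 45^0.648 ≈ 68.46 kt.
V₂: ΔP = 74, V ≈ 5.81 × 74^0.648 ≈ 94.50 kt.
ΔV over 36 h = 26.04 kt → 24 h equivalent = 26.04 × 24/36 ≈ 17.36 kt.
17 kt < 30 kt ⇒ not rapid intensification.

17 kt, no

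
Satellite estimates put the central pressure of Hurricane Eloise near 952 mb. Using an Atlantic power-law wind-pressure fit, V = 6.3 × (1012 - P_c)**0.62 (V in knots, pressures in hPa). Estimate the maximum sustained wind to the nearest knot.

ΔP = 1012 − 952 = 60 mb.
60^0.62 ≈ 12.661.
V ≈ 6.3 × 12.661 ≈ 79.8 kt.

80 kt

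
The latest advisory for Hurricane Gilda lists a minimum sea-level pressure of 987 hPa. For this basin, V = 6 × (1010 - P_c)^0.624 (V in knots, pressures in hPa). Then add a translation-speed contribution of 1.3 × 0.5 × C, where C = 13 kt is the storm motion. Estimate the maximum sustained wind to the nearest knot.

51 kt

ΔP = 1010 − 987 = 23 hPa.
23^0.624 ≈ 7.075.
V ≈ 6 × 7.075 ≈ 42.4 kt.
Translation term: 1.3 × 0.5 × 13 = 8.45 kt.
Corrected V ≈ 50.85 kt → 51 kt.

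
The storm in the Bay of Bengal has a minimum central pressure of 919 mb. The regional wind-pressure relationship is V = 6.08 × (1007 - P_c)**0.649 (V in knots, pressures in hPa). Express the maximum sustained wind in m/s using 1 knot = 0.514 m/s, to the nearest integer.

ΔP = 1007 − 919 = 88 mb.
V ≈ 6.08 × 88^0.649 = 6.08 × 18.280 ≈ 111.141 kt.
111.141 × 0.514 ≈ 57.13 m/s → 57 m/s.

57 m/s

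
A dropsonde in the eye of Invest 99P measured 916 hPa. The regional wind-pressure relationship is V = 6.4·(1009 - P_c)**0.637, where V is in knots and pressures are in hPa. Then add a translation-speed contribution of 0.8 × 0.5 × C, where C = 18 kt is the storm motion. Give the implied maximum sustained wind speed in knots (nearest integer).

ΔP = 1009 − 916 = 93 hPa.
93^0.637 ≈ 17.944.
V ≈ 6.4 × 17.944 ≈ 114.8 kt.
Translation term: 0.8 × 0.5 × 18 = 7.2 kt.
Corrected V ≈ 122 kt → 122 kt.

122 kt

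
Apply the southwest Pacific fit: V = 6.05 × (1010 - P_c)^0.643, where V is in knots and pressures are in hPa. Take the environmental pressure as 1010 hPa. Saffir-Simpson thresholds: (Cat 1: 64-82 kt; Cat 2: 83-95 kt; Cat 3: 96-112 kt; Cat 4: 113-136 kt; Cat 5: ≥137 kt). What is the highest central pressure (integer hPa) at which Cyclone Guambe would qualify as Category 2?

951 hPa

Category 2 begins at V = 83 kt.
Required ΔP = (83/6.05)^(1/0.643) = 13.719^1.555 ≈ 58.72 hPa.
P_c ≤ 1010 − 58.72 = 951.28, so the highest integer P_c is 951 hPa.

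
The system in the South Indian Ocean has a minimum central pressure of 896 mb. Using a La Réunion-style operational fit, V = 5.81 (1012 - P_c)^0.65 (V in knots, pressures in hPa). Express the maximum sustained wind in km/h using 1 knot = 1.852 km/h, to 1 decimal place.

236.4 km/h

ΔP = 1012 − 896 = 116 mb.
V ≈ 5.81 × 116^0.65 = 5.81 × 21.973 ≈ 127.666 kt.
127.666 × 1.852 ≈ 236.44 km/h → 236.4 km/h.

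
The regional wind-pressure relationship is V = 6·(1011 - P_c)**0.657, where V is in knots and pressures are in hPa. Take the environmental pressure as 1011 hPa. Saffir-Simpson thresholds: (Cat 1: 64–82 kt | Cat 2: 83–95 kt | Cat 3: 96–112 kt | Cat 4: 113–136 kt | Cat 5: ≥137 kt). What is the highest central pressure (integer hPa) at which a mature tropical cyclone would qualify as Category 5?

Category 5 begins at V = 137 kt.
Required ΔP = (137/6)^(1/0.657) = 22.833^1.522 ≈ 116.91 hPa.
P_c ≤ 1011 − 116.91 = 894.09, so the highest integer P_c is 894 hPa.

894 hPa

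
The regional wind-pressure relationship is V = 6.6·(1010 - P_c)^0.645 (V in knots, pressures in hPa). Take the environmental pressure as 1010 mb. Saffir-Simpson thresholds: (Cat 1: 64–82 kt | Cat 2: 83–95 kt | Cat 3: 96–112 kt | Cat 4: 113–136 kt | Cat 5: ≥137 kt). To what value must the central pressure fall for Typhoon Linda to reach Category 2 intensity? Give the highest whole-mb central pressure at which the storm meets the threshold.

959 mb

Category 2 begins at V = 83 kt.
Required ΔP = (83/6.6)^(1/0.645) = 12.576^1.550 ≈ 50.66 mb.
P_c ≤ 1010 − 50.66 = 959.34, so the highest integer P_c is 959 mb.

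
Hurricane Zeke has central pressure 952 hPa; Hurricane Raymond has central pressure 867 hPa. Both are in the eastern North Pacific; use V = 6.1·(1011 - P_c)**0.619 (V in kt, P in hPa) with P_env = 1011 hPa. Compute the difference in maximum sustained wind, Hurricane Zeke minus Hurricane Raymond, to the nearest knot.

Hurricane Zeke: ΔP = 59; V ≈ 6.1 × 59^0.619 ≈ 76.12 kt.
Hurricane Raymond: ΔP = 144; V ≈ 6.1 × 144^0.619 ≈ 132.24 kt.
Difference ≈ 76.12 − 132.24 = -56.12 → -56 kt.

-56 kt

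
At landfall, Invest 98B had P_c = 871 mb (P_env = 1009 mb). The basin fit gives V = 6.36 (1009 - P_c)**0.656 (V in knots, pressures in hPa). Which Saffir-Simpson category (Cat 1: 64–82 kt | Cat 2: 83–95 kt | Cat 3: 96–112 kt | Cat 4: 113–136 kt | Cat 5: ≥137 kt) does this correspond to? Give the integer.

ΔP = 1009 − 871 = 138 mb.
V ≈ 6.36 × 138^0.656 = 6.36 × 25.34 ≈ 161 kt.
161 kt falls in the Category 5 band.

5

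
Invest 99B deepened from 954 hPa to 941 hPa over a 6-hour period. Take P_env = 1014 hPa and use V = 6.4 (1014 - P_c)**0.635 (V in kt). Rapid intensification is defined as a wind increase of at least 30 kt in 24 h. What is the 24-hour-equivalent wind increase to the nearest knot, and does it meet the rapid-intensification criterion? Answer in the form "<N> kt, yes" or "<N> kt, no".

46 kt, yes

V₁: ΔP = 60, V ≈ 6.4 × 60^0.635 ≈ 86.16 kt.
V₂: ΔP = 73, V ≈ 6.4 × 73^0.635 ≈ 97.59 kt.
ΔV over 6 h = 11.43 kt → 24 h equivalent = 11.43 × 24/6 ≈ 45.72 kt.
46 kt ≥ 30 kt ⇒ rapid intensification.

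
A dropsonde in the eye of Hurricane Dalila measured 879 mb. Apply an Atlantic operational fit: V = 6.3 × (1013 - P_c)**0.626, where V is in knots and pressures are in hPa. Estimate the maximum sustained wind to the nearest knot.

ΔP = 1013 − 879 = 134 mb.
134^0.626 ≈ 21.457.
V ≈ 6.3 × 21.457 ≈ 135.2 kt.

135 kt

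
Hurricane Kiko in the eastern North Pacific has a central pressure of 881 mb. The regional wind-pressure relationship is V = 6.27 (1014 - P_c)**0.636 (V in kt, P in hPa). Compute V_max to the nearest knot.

141 kt

ΔP = 1014 − 881 = 133 mb.
133^0.636 ≈ 22.427.
V ≈ 6.27 × 22.427 ≈ 140.6 kt.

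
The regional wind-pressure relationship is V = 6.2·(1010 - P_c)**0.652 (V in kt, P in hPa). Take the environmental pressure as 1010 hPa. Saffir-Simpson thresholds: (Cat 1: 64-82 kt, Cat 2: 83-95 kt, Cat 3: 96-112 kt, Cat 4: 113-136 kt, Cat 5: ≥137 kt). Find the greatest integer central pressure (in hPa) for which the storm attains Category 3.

943 hPa

Category 3 begins at V = 96 kt.
Required ΔP = (96/6.2)^(1/0.652) = 15.484^1.534 ≈ 66.83 hPa.
P_c ≤ 1010 − 66.83 = 943.17, so the highest integer P_c is 943 hPa.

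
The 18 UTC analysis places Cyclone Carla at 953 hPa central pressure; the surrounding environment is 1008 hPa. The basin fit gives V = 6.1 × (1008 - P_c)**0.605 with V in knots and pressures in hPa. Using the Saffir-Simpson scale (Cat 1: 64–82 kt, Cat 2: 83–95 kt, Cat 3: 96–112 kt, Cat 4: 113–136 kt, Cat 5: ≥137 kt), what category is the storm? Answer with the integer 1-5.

ΔP = 1008 − 953 = 55 hPa.
V ≈ 6.1 × 55^0.605 = 6.1 × 11.30 ≈ 69 kt.
69 kt falls in the Category 1 band.

1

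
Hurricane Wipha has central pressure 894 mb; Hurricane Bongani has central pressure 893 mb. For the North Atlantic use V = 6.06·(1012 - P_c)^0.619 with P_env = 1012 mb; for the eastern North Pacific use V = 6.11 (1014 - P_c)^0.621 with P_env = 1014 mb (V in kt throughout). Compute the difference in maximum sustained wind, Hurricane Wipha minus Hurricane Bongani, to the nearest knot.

-4 kt

Hurricane Wipha: ΔP = 118; V ≈ 6.06 × 118^0.619 ≈ 116.14 kt.
Hurricane Bongani: ΔP = 121; V ≈ 6.11 × 121^0.621 ≈ 120.07 kt.
Difference ≈ 116.14 − 120.07 = -3.93 → -4 kt.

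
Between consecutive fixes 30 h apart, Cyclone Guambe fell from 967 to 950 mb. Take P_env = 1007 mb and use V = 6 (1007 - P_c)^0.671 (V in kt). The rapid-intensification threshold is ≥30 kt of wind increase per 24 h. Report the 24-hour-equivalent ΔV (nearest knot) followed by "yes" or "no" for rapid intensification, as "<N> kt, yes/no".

V₁: ΔP = 40, V ≈ 6 × 40^0.671 ≈ 71.31 kt.
V₂: ΔP = 57, V ≈ 6 × 57^0.671 ≈ 90.44 kt.
ΔV over 30 h = 19.13 kt → 24 h equivalent = 19.13 × 24/30 ≈ 15.30 kt.
15 kt < 30 kt ⇒ not rapid intensification.

15 kt, no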